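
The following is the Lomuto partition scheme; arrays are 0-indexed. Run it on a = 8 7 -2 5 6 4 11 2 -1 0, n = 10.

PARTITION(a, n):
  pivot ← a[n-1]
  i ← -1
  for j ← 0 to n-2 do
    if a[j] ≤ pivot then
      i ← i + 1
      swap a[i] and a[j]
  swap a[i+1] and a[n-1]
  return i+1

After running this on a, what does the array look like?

-2 -1 0 5 6 4 11 2 7 8

pivot = a[9] = 0; i = -1
j=0: a[0]=8 > 0 → no swap
j=1: a[1]=7 > 0 → no swap
j=2: a[2]=-2 ≤ 0 → i=0, swap a[0],a[2] → -2 7 8 5 6 4 11 2 -1 0
j=3: a[3]=5 > 0 → no swap
j=4: a[4]=6 > 0 → no swap
j=5: a[5]=4 > 0 → no swap
j=6: a[6]=11 > 0 → no swap
j=7: a[7]=2 > 0 → no swap
j=8: a[8]=-1 ≤ 0 → i=1, swap a[1],a[8] → -2 -1 8 5 6 4 11 2 7 0
final swap a[2],a[9] → -2 -1 0 5 6 4 11 2 7 8; return 2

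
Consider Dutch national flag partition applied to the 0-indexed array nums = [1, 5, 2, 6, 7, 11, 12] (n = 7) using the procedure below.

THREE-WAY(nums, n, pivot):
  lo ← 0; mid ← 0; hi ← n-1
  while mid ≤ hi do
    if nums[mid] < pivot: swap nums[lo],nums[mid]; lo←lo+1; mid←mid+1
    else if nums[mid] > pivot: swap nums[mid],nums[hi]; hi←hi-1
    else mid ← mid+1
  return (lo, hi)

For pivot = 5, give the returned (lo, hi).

(2, 2)

pivot = 5; lo=0, mid=0, hi=6
nums[mid]=1<5: swap nums[0],nums[0]; lo=1,mid=1 → [1, 5, 2, 6, 7, 11, 12]
nums[mid]=5=5: mid=2
nums[mid]=2<5: swap nums[1],nums[2]; lo=2,mid=3 → [1, 2, 5, 6, 7, 11, 12]
nums[mid]=6>5: swap nums[3],nums[6]; hi=5 → [1, 2, 5, 12, 7, 11, 6]
nums[mid]=12>5: swap nums[3],nums[5]; hi=4 → [1, 2, 5, 11, 7, 12, 6]
nums[mid]=11>5: swap nums[3],nums[4]; hi=3 → [1, 2, 5, 7, 11, 12, 6]
nums[mid]=7>5: swap nums[3],nums[3]; hi=2 → [1, 2, 5, 7, 11, 12, 6]
end: lo=2, hi=2; nums = [1, 2, 5, 7, 11, 12, 6]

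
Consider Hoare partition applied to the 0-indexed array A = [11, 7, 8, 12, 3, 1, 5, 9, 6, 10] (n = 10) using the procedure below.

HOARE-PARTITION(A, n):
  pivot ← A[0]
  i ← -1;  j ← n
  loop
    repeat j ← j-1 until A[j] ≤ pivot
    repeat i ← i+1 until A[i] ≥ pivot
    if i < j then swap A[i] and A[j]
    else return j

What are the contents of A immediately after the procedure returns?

pivot=11
j stops at 9 (10), i stops at 0 (11); swap ⇒ [10, 7, 8, 12, 3, 1, 5, 9, 6, 11]
j stops at 8 (6), i stops at 3 (12); swap ⇒ [10, 7, 8, 6, 3, 1, 5, 9, 12, 11]
j stops at 7, i stops at 8; i≥j ⇒ return 7. A=[10, 7, 8, 6, 3, 1, 5, 9, 12, 11]

[10, 7, 8, 6, 3, 1, 5, 9, 12, 11]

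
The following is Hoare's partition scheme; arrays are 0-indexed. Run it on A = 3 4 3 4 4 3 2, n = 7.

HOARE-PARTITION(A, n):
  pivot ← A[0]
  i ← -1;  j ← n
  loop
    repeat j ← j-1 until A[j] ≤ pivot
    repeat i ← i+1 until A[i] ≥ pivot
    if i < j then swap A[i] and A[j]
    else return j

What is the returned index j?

2

pivot = A[0] = 3; i = -1, j = 7
j→6 (A[6]=2≤3), i→0 (A[0]=3≥3); i<j, swap → 2 4 3 4 4 3 3
j→5 (A[5]=3≤3), i→1 (A[1]=4≥3); i<j, swap → 2 3 3 4 4 4 3
j→2, i→2; i≥j, return j=2. A = 2 3 3 4 4 4 3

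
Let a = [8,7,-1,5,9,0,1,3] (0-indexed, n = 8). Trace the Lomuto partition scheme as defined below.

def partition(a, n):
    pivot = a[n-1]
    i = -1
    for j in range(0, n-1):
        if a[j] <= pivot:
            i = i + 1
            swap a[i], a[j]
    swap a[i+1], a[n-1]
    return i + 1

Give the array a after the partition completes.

[-1,0,1,3,9,7,8,5]

pivot=3, i=-1
j=0: 8>3, skip
j=1: 7>3, skip
j=2: -1≤3, i=0, swap(0,2) ⇒ [-1,7,8,5,9,0,1,3]
j=3: 5>3, skip
j=4: 9>3, skip
j=5: 0≤3, i=1, swap(1,5) ⇒ [-1,0,8,5,9,7,1,3]
j=6: 1≤3, i=2, swap(2,6) ⇒ [-1,0,1,5,9,7,8,3]
swap(3,7) ⇒ [-1,0,1,3,9,7,8,5]; return 3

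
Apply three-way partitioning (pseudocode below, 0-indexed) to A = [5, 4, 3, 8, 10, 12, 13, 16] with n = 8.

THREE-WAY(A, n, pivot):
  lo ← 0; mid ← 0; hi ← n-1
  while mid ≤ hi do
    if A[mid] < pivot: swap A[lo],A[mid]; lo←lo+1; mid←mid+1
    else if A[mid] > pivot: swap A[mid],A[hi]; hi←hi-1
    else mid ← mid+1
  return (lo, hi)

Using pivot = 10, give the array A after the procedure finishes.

[5, 4, 3, 8, 10, 13, 16, 12]

pivot = 10; lo=0, mid=0, hi=7
A[mid]=5<10: swap A[0],A[0]; lo=1,mid=1 → [5, 4, 3, 8, 10, 12, 13, 16]
A[mid]=4<10: swap A[1],A[1]; lo=2,mid=2 → [5, 4, 3, 8, 10, 12, 13, 16]
A[mid]=3<10: swap A[2],A[2]; lo=3,mid=3 → [5, 4, 3, 8, 10, 12, 13, 16]
A[mid]=8<10: swap A[3],A[3]; lo=4,mid=4 → [5, 4, 3, 8, 10, 12, 13, 16]
A[mid]=10=10: mid=5
A[mid]=12>10: swap A[5],A[7]; hi=6 → [5, 4, 3, 8, 10, 16, 13, 12]
A[mid]=16>10: swap A[5],A[6]; hi=5 → [5, 4, 3, 8, 10, 13, 16, 12]
A[mid]=13>10: swap A[5],A[5]; hi=4 → [5, 4, 3, 8, 10, 13, 16, 12]
end: lo=4, hi=4; A = [5, 4, 3, 8, 10, 13, 16, 12]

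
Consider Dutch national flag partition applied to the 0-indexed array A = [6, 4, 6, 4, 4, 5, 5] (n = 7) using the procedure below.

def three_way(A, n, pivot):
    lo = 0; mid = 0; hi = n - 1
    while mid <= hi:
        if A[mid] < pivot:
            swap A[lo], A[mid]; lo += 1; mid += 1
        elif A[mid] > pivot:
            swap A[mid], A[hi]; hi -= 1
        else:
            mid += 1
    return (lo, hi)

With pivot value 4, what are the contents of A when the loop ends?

lo=0 mid=0 hi=6
6>4: swap(0,6), hi=5 ⇒ [5, 4, 6, 4, 4, 5, 6]
5>4: swap(0,5), hi=4 ⇒ [5, 4, 6, 4, 4, 5, 6]
5>4: swap(0,4), hi=3 ⇒ [4, 4, 6, 4, 5, 5, 6]
4=4: mid=1
4=4: mid=2
6>4: swap(2,3), hi=2 ⇒ [4, 4, 4, 6, 5, 5, 6]
4=4: mid=3
done. lo=0 hi=2; A=[4, 4, 4, 6, 5, 5, 6]

[4, 4, 4, 6, 5, 5, 6]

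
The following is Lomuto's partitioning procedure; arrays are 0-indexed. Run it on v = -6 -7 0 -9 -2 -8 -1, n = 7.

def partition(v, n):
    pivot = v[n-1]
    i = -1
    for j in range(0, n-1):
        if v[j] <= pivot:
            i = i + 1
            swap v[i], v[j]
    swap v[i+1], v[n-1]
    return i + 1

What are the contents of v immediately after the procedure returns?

pivot=-1, i=-1
j=0: -6≤-1, i=0, swap(0,0) ⇒ -6 -7 0 -9 -2 -8 -1
j=1: -7≤-1, i=1, swap(1,1) ⇒ -6 -7 0 -9 -2 -8 -1
j=2: 0>-1, skip
j=3: -9≤-1, i=2, swap(2,3) ⇒ -6 -7 -9 0 -2 -8 -1
j=4: -2≤-1, i=3, swap(3,4) ⇒ -6 -7 -9 -2 0 -8 -1
j=5: -8≤-1, i=4, swap(4,5) ⇒ -6 -7 -9 -2 -8 0 -1
swap(5,6) ⇒ -6 -7 -9 -2 -8 -1 0; return 5

-6 -7 -9 -2 -8 -1 0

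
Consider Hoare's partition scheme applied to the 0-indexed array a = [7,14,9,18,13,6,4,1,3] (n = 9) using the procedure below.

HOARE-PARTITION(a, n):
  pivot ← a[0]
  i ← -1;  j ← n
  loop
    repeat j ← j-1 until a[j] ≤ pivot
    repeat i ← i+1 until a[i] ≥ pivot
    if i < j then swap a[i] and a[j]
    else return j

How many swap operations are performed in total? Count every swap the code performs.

pivot=7
j stops at 8 (3), i stops at 0 (7); swap ⇒ [3,14,9,18,13,6,4,1,7]
j stops at 7 (1), i stops at 1 (14); swap ⇒ [3,1,9,18,13,6,4,14,7]
j stops at 6 (4), i stops at 2 (9); swap ⇒ [3,1,4,18,13,6,9,14,7]
j stops at 5 (6), i stops at 3 (18); swap ⇒ [3,1,4,6,13,18,9,14,7]
j stops at 3, i stops at 4; i≥j ⇒ return 3. a=[3,1,4,6,13,18,9,14,7]

4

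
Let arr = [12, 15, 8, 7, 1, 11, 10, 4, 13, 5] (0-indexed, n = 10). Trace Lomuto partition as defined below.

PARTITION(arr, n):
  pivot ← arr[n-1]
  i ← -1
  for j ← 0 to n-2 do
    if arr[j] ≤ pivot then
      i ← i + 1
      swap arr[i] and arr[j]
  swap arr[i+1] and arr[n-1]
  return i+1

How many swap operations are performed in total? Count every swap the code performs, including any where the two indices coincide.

pivot=5, i=-1
j=0: 12>5, skip
j=1: 15>5, skip
j=2: 8>5, skip
j=3: 7>5, skip
j=4: 1≤5, i=0, swap(0,4) ⇒ [1, 15, 8, 7, 12, 11, 10, 4, 13, 5]
j=5: 11>5, skip
j=6: 10>5, skip
j=7: 4≤5, i=1, swap(1,7) ⇒ [1, 4, 8, 7, 12, 11, 10, 15, 13, 5]
j=8: 13>5, skip
swap(2,9) ⇒ [1, 4, 5, 7, 12, 11, 10, 15, 13, 8]; return 2

3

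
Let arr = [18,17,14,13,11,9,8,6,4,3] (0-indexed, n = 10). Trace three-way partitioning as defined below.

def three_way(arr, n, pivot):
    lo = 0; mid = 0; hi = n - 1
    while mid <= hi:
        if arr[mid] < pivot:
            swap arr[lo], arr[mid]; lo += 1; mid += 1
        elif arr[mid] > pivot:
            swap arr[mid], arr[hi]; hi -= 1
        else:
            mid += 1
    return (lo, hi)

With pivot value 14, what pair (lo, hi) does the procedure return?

(7, 7)

pivot = 14; lo=0, mid=0, hi=9
arr[mid]=18>14: swap arr[0],arr[9]; hi=8 → [3,17,14,13,11,9,8,6,4,18]
arr[mid]=3<14: swap arr[0],arr[0]; lo=1,mid=1 → [3,17,14,13,11,9,8,6,4,18]
arr[mid]=17>14: swap arr[1],arr[8]; hi=7 → [3,4,14,13,11,9,8,6,17,18]
arr[mid]=4<14: swap arr[1],arr[1]; lo=2,mid=2 → [3,4,14,13,11,9,8,6,17,18]
arr[mid]=14=14: mid=3
arr[mid]=13<14: swap arr[2],arr[3]; lo=3,mid=4 → [3,4,13,14,11,9,8,6,17,18]
arr[mid]=11<14: swap arr[3],arr[4]; lo=4,mid=5 → [3,4,13,11,14,9,8,6,17,18]
arr[mid]=9<14: swap arr[4],arr[5]; lo=5,mid=6 → [3,4,13,11,9,14,8,6,17,18]
arr[mid]=8<14: swap arr[5],arr[6]; lo=6,mid=7 → [3,4,13,11,9,8,14,6,17,18]
arr[mid]=6<14: swap arr[6],arr[7]; lo=7,mid=8 → [3,4,13,11,9,8,6,14,17,18]
end: lo=7, hi=7; arr = [3,4,13,11,9,8,6,14,17,18]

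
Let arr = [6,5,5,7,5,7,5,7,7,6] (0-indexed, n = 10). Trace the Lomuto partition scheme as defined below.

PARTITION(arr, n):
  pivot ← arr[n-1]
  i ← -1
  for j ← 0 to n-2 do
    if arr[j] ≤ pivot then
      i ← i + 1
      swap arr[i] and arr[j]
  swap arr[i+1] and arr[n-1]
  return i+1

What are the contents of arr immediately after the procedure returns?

pivot=6, i=-1
j=0: 6≤6, i=0, swap(0,0) ⇒ [6,5,5,7,5,7,5,7,7,6]
j=1: 5≤6, i=1, swap(1,1) ⇒ [6,5,5,7,5,7,5,7,7,6]
j=2: 5≤6, i=2, swap(2,2) ⇒ [6,5,5,7,5,7,5,7,7,6]
j=3: 7>6, skip
j=4: 5≤6, i=3, swap(3,4) ⇒ [6,5,5,5,7,7,5,7,7,6]
j=5: 7>6, skip
j=6: 5≤6, i=4, swap(4,6) ⇒ [6,5,5,5,5,7,7,7,7,6]
j=7: 7>6, skip
j=8: 7>6, skip
swap(5,9) ⇒ [6,5,5,5,5,6,7,7,7,7]; return 5

[6,5,5,5,5,6,7,7,7,7]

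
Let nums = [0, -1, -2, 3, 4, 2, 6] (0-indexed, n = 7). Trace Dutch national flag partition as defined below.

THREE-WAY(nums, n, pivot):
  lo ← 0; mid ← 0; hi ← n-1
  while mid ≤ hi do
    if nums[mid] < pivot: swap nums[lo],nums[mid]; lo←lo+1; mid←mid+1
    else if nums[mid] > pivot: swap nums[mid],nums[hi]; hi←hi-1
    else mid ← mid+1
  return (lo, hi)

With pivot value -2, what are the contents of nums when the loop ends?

[-2, -1, 3, 4, 2, 6, 0]

lo=0 mid=0 hi=6
0>-2: swap(0,6), hi=5 ⇒ [6, -1, -2, 3, 4, 2, 0]
6>-2: swap(0,5), hi=4 ⇒ [2, -1, -2, 3, 4, 6, 0]
2>-2: swap(0,4), hi=3 ⇒ [4, -1, -2, 3, 2, 6, 0]
4>-2: swap(0,3), hi=2 ⇒ [3, -1, -2, 4, 2, 6, 0]
3>-2: swap(0,2), hi=1 ⇒ [-2, -1, 3, 4, 2, 6, 0]
-2=-2: mid=1
-1>-2: swap(1,1), hi=0 ⇒ [-2, -1, 3, 4, 2, 6, 0]
done. lo=0 hi=0; nums=[-2, -1, 3, 4, 2, 6, 0]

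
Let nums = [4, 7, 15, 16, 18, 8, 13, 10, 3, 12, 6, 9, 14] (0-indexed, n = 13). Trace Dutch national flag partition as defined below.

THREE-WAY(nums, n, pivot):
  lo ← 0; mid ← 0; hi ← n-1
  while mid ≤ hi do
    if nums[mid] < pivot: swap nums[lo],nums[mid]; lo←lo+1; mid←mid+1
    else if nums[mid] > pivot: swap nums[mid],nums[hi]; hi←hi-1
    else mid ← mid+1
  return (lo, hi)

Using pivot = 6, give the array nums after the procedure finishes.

pivot = 6; lo=0, mid=0, hi=12
nums[mid]=4<6: swap nums[0],nums[0]; lo=1,mid=1 → [4, 7, 15, 16, 18, 8, 13, 10, 3, 12, 6, 9, 14]
nums[mid]=7>6: swap nums[1],nums[12]; hi=11 → [4, 14, 15, 16, 18, 8, 13, 10, 3, 12, 6, 9, 7]
nums[mid]=14>6: swap nums[1],nums[11]; hi=10 → [4, 9, 15, 16, 18, 8, 13, 10, 3, 12, 6, 14, 7]
nums[mid]=9>6: swap nums[1],nums[10]; hi=9 → [4, 6, 15, 16, 18, 8, 13, 10, 3, 12, 9, 14, 7]
nums[mid]=6=6: mid=2
nums[mid]=15>6: swap nums[2],nums[9]; hi=8 → [4, 6, 12, 16, 18, 8, 13, 10, 3, 15, 9, 14, 7]
nums[mid]=12>6: swap nums[2],nums[8]; hi=7 → [4, 6, 3, 16, 18, 8, 13, 10, 12, 15, 9, 14, 7]
nums[mid]=3<6: swap nums[1],nums[2]; lo=2,mid=3 → [4, 3, 6, 16, 18, 8, 13, 10, 12, 15, 9, 14, 7]
nums[mid]=16>6: swap nums[3],nums[7]; hi=6 → [4, 3, 6, 10, 18, 8, 13, 16, 12, 15, 9, 14, 7]
nums[mid]=10>6: swap nums[3],nums[6]; hi=5 → [4, 3, 6, 13, 18, 8, 10, 16, 12, 15, 9, 14, 7]
nums[mid]=13>6: swap nums[3],nums[5]; hi=4 → [4, 3, 6, 8, 18, 13, 10, 16, 12, 15, 9, 14, 7]
nums[mid]=8>6: swap nums[3],nums[4]; hi=3 → [4, 3, 6, 18, 8, 13, 10, 16, 12, 15, 9, 14, 7]
nums[mid]=18>6: swap nums[3],nums[3]; hi=2 → [4, 3, 6, 18, 8, 13, 10, 16, 12, 15, 9, 14, 7]
end: lo=2, hi=2; nums = [4, 3, 6, 18, 8, 13, 10, 16, 12, 15, 9, 14, 7]

[4, 3, 6, 18, 8, 13, 10, 16, 12, 15, 9, 14, 7]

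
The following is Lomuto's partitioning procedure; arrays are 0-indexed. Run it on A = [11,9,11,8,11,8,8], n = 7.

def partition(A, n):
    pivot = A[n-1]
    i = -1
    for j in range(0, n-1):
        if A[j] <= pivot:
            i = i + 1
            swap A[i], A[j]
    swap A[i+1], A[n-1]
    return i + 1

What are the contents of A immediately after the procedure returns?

[8,8,8,11,11,9,11]

pivot=8, i=-1
j=0: 11>8, skip
j=1: 9>8, skip
j=2: 11>8, skip
j=3: 8≤8, i=0, swap(0,3) ⇒ [8,9,11,11,11,8,8]
j=4: 11>8, skip
j=5: 8≤8, i=1, swap(1,5) ⇒ [8,8,11,11,11,9,8]
swap(2,6) ⇒ [8,8,8,11,11,9,11]; return 2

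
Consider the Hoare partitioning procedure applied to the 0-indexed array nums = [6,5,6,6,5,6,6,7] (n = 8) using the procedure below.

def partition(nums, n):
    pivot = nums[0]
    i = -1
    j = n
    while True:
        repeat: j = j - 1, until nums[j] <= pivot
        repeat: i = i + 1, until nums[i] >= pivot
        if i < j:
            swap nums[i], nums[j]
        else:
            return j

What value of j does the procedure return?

3

pivot = nums[0] = 6; i = -1, j = 8
j→6 (nums[6]=6≤6), i→0 (nums[0]=6≥6); i<j, swap → [6,5,6,6,5,6,6,7]
j→5 (nums[5]=6≤6), i→2 (nums[2]=6≥6); i<j, swap → [6,5,6,6,5,6,6,7]
j→4 (nums[4]=5≤6), i→3 (nums[3]=6≥6); i<j, swap → [6,5,6,5,6,6,6,7]
j→3, i→4; i≥j, return j=3. nums = [6,5,6,5,6,6,6,7]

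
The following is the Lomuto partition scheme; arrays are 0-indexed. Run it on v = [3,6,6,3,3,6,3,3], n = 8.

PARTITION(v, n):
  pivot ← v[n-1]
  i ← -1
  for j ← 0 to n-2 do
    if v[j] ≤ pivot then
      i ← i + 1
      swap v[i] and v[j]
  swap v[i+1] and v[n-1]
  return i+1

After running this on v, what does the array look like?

pivot=3, i=-1
j=0: 3≤3, i=0, swap(0,0) ⇒ [3,6,6,3,3,6,3,3]
j=1: 6>3, skip
j=2: 6>3, skip
j=3: 3≤3, i=1, swap(1,3) ⇒ [3,3,6,6,3,6,3,3]
j=4: 3≤3, i=2, swap(2,4) ⇒ [3,3,3,6,6,6,3,3]
j=5: 6>3, skip
j=6: 3≤3, i=3, swap(3,6) ⇒ [3,3,3,3,6,6,6,3]
swap(4,7) ⇒ [3,3,3,3,3,6,6,6]; return 4

[3,3,3,3,3,6,6,6]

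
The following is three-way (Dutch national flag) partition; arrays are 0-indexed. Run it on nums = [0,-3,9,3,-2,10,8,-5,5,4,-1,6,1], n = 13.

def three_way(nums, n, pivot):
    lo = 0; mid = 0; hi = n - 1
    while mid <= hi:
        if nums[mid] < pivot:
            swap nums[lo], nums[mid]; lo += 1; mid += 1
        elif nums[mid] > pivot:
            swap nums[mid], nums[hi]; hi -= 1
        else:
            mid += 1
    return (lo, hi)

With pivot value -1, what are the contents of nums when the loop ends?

pivot = -1; lo=0, mid=0, hi=12
nums[mid]=0>-1: swap nums[0],nums[12]; hi=11 → [1,-3,9,3,-2,10,8,-5,5,4,-1,6,0]
nums[mid]=1>-1: swap nums[0],nums[11]; hi=10 → [6,-3,9,3,-2,10,8,-5,5,4,-1,1,0]
nums[mid]=6>-1: swap nums[0],nums[10]; hi=9 → [-1,-3,9,3,-2,10,8,-5,5,4,6,1,0]
nums[mid]=-1=-1: mid=1
nums[mid]=-3<-1: swap nums[0],nums[1]; lo=1,mid=2 → [-3,-1,9,3,-2,10,8,-5,5,4,6,1,0]
nums[mid]=9>-1: swap nums[2],nums[9]; hi=8 → [-3,-1,4,3,-2,10,8,-5,5,9,6,1,0]
nums[mid]=4>-1: swap nums[2],nums[8]; hi=7 → [-3,-1,5,3,-2,10,8,-5,4,9,6,1,0]
nums[mid]=5>-1: swap nums[2],nums[7]; hi=6 → [-3,-1,-5,3,-2,10,8,5,4,9,6,1,0]
nums[mid]=-5<-1: swap nums[1],nums[2]; lo=2,mid=3 → [-3,-5,-1,3,-2,10,8,5,4,9,6,1,0]
nums[mid]=3>-1: swap nums[3],nums[6]; hi=5 → [-3,-5,-1,8,-2,10,3,5,4,9,6,1,0]
nums[mid]=8>-1: swap nums[3],nums[5]; hi=4 → [-3,-5,-1,10,-2,8,3,5,4,9,6,1,0]
nums[mid]=10>-1: swap nums[3],nums[4]; hi=3 → [-3,-5,-1,-2,10,8,3,5,4,9,6,1,0]
nums[mid]=-2<-1: swap nums[2],nums[3]; lo=3,mid=4 → [-3,-5,-2,-1,10,8,3,5,4,9,6,1,0]
end: lo=3, hi=3; nums = [-3,-5,-2,-1,10,8,3,5,4,9,6,1,0]

[-3,-5,-2,-1,10,8,3,5,4,9,6,1,0]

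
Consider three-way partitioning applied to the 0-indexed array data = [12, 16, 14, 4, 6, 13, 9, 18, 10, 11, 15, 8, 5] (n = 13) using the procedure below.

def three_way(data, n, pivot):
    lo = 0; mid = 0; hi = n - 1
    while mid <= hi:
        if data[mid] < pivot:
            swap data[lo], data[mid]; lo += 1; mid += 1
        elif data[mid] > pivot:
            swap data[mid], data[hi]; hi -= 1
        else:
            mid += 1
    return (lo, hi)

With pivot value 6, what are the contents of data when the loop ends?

[5, 4, 6, 14, 13, 9, 18, 10, 11, 15, 8, 16, 12]

pivot = 6; lo=0, mid=0, hi=12
data[mid]=12>6: swap data[0],data[12]; hi=11 → [5, 16, 14, 4, 6, 13, 9, 18, 10, 11, 15, 8, 12]
data[mid]=5<6: swap data[0],data[0]; lo=1,mid=1 → [5, 16, 14, 4, 6, 13, 9, 18, 10, 11, 15, 8, 12]
data[mid]=16>6: swap data[1],data[11]; hi=10 → [5, 8, 14, 4, 6, 13, 9, 18, 10, 11, 15, 16, 12]
data[mid]=8>6: swap data[1],data[10]; hi=9 → [5, 15, 14, 4, 6, 13, 9, 18, 10, 11, 8, 16, 12]
data[mid]=15>6: swap data[1],data[9]; hi=8 → [5, 11, 14, 4, 6, 13, 9, 18, 10, 15, 8, 16, 12]
data[mid]=11>6: swap data[1],data[8]; hi=7 → [5, 10, 14, 4, 6, 13, 9, 18, 11, 15, 8, 16, 12]
data[mid]=10>6: swap data[1],data[7]; hi=6 → [5, 18, 14, 4, 6, 13, 9, 10, 11, 15, 8, 16, 12]
data[mid]=18>6: swap data[1],data[6]; hi=5 → [5, 9, 14, 4, 6, 13, 18, 10, 11, 15, 8, 16, 12]
data[mid]=9>6: swap data[1],data[5]; hi=4 → [5, 13, 14, 4, 6, 9, 18, 10, 11, 15, 8, 16, 12]
data[mid]=13>6: swap data[1],data[4]; hi=3 → [5, 6, 14, 4, 13, 9, 18, 10, 11, 15, 8, 16, 12]
data[mid]=6=6: mid=2
data[mid]=14>6: swap data[2],data[3]; hi=2 → [5, 6, 4, 14, 13, 9, 18, 10, 11, 15, 8, 16, 12]
data[mid]=4<6: swap data[1],data[2]; lo=2,mid=3 → [5, 4, 6, 14, 13, 9, 18, 10, 11, 15, 8, 16, 12]
end: lo=2, hi=2; data = [5, 4, 6, 14, 13, 9, 18, 10, 11, 15, 8, 16, 12]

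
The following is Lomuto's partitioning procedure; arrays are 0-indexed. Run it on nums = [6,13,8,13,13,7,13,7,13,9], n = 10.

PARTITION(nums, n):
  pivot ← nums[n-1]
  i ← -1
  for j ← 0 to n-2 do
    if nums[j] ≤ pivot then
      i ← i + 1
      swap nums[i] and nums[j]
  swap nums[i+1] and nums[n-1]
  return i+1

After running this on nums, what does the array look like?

[6,8,7,7,9,13,13,13,13,13]

pivot=9, i=-1
j=0: 6≤9, i=0, swap(0,0) ⇒ [6,13,8,13,13,7,13,7,13,9]
j=1: 13>9, skip
j=2: 8≤9, i=1, swap(1,2) ⇒ [6,8,13,13,13,7,13,7,13,9]
j=3: 13>9, skip
j=4: 13>9, skip
j=5: 7≤9, i=2, swap(2,5) ⇒ [6,8,7,13,13,13,13,7,13,9]
j=6: 13>9, skip
j=7: 7≤9, i=3, swap(3,7) ⇒ [6,8,7,7,13,13,13,13,13,9]
j=8: 13>9, skip
swap(4,9) ⇒ [6,8,7,7,9,13,13,13,13,13]; return 4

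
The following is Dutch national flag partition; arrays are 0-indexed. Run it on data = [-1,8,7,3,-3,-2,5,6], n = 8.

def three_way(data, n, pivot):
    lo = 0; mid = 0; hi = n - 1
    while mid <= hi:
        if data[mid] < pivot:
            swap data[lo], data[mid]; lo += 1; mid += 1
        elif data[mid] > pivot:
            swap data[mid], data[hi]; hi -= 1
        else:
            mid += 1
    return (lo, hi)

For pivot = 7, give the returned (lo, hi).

(6, 6)

lo=0 mid=0 hi=7
-1<7: swap(0,0), lo=1 mid=1 ⇒ [-1,8,7,3,-3,-2,5,6]
8>7: swap(1,7), hi=6 ⇒ [-1,6,7,3,-3,-2,5,8]
6<7: swap(1,1), lo=2 mid=2 ⇒ [-1,6,7,3,-3,-2,5,8]
7=7: mid=3
3<7: swap(2,3), lo=3 mid=4 ⇒ [-1,6,3,7,-3,-2,5,8]
-3<7: swap(3,4), lo=4 mid=5 ⇒ [-1,6,3,-3,7,-2,5,8]
-2<7: swap(4,5), lo=5 mid=6 ⇒ [-1,6,3,-3,-2,7,5,8]
5<7: swap(5,6), lo=6 mid=7 ⇒ [-1,6,3,-3,-2,5,7,8]
done. lo=6 hi=6; data=[-1,6,3,-3,-2,5,7,8]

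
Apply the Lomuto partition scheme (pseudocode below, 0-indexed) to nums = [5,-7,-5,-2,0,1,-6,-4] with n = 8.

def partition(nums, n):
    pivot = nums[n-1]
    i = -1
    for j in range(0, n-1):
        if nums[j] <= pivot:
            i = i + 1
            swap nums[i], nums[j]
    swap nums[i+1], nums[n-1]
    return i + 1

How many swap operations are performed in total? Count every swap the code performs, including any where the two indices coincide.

pivot = nums[7] = -4; i = -1
j=0: nums[0]=5 > -4 → no swap
j=1: nums[1]=-7 ≤ -4 → i=0, swap nums[0],nums[1] → [-7,5,-5,-2,0,1,-6,-4]
j=2: nums[2]=-5 ≤ -4 → i=1, swap nums[1],nums[2] → [-7,-5,5,-2,0,1,-6,-4]
j=3: nums[3]=-2 > -4 → no swap
j=4: nums[4]=0 > -4 → no swap
j=5: nums[5]=1 > -4 → no swap
j=6: nums[6]=-6 ≤ -4 → i=2, swap nums[2],nums[6] → [-7,-5,-6,-2,0,1,5,-4]
final swap nums[3],nums[7] → [-7,-5,-6,-4,0,1,5,-2]; return 3

4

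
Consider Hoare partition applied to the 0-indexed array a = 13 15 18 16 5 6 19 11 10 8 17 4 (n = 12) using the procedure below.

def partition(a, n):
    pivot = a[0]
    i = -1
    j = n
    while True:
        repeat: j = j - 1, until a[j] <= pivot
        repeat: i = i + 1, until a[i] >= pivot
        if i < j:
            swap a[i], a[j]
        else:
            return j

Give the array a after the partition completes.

pivot = a[0] = 13; i = -1, j = 12
j→11 (a[11]=4≤13), i→0 (a[0]=13≥13); i<j, swap → 4 15 18 16 5 6 19 11 10 8 17 13
j→9 (a[9]=8≤13), i→1 (a[1]=15≥13); i<j, swap → 4 8 18 16 5 6 19 11 10 15 17 13
j→8 (a[8]=10≤13), i→2 (a[2]=18≥13); i<j, swap → 4 8 10 16 5 6 19 11 18 15 17 13
j→7 (a[7]=11≤13), i→3 (a[3]=16≥13); i<j, swap → 4 8 10 11 5 6 19 16 18 15 17 13
j→5, i→6; i≥j, return j=5. a = 4 8 10 11 5 6 19 16 18 15 17 13

4 8 10 11 5 6 19 16 18 15 17 13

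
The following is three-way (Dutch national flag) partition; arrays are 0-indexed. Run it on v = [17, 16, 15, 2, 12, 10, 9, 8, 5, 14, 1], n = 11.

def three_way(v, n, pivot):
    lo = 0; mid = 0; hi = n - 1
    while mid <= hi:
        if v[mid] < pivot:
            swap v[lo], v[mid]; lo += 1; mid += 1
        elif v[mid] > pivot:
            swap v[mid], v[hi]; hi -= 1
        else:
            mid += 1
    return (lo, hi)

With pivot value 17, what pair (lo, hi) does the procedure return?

(10, 10)

pivot = 17; lo=0, mid=0, hi=10
v[mid]=17=17: mid=1
v[mid]=16<17: swap v[0],v[1]; lo=1,mid=2 → [16, 17, 15, 2, 12, 10, 9, 8, 5, 14, 1]
v[mid]=15<17: swap v[1],v[2]; lo=2,mid=3 → [16, 15, 17, 2, 12, 10, 9, 8, 5, 14, 1]
v[mid]=2<17: swap v[2],v[3]; lo=3,mid=4 → [16, 15, 2, 17, 12, 10, 9, 8, 5, 14, 1]
v[mid]=12<17: swap v[3],v[4]; lo=4,mid=5 → [16, 15, 2, 12, 17, 10, 9, 8, 5, 14, 1]
v[mid]=10<17: swap v[4],v[5]; lo=5,mid=6 → [16, 15, 2, 12, 10, 17, 9, 8, 5, 14, 1]
v[mid]=9<17: swap v[5],v[6]; lo=6,mid=7 → [16, 15, 2, 12, 10, 9, 17, 8, 5, 14, 1]
v[mid]=8<17: swap v[6],v[7]; lo=7,mid=8 → [16, 15, 2, 12, 10, 9, 8, 17, 5, 14, 1]
v[mid]=5<17: swap v[7],v[8]; lo=8,mid=9 → [16, 15, 2, 12, 10, 9, 8, 5, 17, 14, 1]
v[mid]=14<17: swap v[8],v[9]; lo=9,mid=10 → [16, 15, 2, 12, 10, 9, 8, 5, 14, 17, 1]
v[mid]=1<17: swap v[9],v[10]; lo=10,mid=11 → [16, 15, 2, 12, 10, 9, 8, 5, 14, 1, 17]
end: lo=10, hi=10; v = [16, 15, 2, 12, 10, 9, 8, 5, 14, 1, 17]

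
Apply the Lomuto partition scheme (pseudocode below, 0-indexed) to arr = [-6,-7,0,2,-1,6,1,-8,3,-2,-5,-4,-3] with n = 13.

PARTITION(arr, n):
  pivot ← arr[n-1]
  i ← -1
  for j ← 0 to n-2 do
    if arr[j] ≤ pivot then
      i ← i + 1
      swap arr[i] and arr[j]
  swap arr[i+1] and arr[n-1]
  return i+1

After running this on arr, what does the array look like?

pivot = arr[12] = -3; i = -1
j=0: arr[0]=-6 ≤ -3 → i=0, swap arr[0],arr[0] (no change) → [-6,-7,0,2,-1,6,1,-8,3,-2,-5,-4,-3]
j=1: arr[1]=-7 ≤ -3 → i=1, swap arr[1],arr[1] (no change) → [-6,-7,0,2,-1,6,1,-8,3,-2,-5,-4,-3]
j=2: arr[2]=0 > -3 → no swap
j=3: arr[3]=2 > -3 → no swap
j=4: arr[4]=-1 > -3 → no swap
j=5: arr[5]=6 > -3 → no swap
j=6: arr[6]=1 > -3 → no swap
j=7: arr[7]=-8 ≤ -3 → i=2, swap arr[2],arr[7] → [-6,-7,-8,2,-1,6,1,0,3,-2,-5,-4,-3]
j=8: arr[8]=3 > -3 → no swap
j=9: arr[9]=-2 > -3 → no swap
j=10: arr[10]=-5 ≤ -3 → i=3, swap arr[3],arr[10] → [-6,-7,-8,-5,-1,6,1,0,3,-2,2,-4,-3]
j=11: arr[11]=-4 ≤ -3 → i=4, swap arr[4],arr[11] → [-6,-7,-8,-5,-4,6,1,0,3,-2,2,-1,-3]
final swap arr[5],arr[12] → [-6,-7,-8,-5,-4,-3,1,0,3,-2,2,-1,6]; return 5

[-6,-7,-8,-5,-4,-3,1,0,3,-2,2,-1,6]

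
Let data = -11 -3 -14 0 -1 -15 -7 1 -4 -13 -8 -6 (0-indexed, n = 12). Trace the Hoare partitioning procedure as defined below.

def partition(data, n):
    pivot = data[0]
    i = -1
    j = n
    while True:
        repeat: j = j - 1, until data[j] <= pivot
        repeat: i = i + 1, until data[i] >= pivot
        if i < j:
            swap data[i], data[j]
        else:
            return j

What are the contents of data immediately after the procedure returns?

-13 -15 -14 0 -1 -3 -7 1 -4 -11 -8 -6

pivot=-11
j stops at 9 (-13), i stops at 0 (-11); swap ⇒ -13 -3 -14 0 -1 -15 -7 1 -4 -11 -8 -6
j stops at 5 (-15), i stops at 1 (-3); swap ⇒ -13 -15 -14 0 -1 -3 -7 1 -4 -11 -8 -6
j stops at 2, i stops at 3; i≥j ⇒ return 2. data=-13 -15 -14 0 -1 -3 -7 1 -4 -11 -8 -6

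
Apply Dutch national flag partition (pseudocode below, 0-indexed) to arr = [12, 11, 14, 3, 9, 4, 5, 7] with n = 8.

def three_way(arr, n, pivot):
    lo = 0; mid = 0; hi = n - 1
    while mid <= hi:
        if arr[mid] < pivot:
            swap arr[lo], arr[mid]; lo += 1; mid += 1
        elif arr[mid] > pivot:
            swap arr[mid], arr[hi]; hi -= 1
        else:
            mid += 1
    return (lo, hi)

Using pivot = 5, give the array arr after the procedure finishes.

[4, 3, 5, 9, 14, 11, 7, 12]

pivot = 5; lo=0, mid=0, hi=7
arr[mid]=12>5: swap arr[0],arr[7]; hi=6 → [7, 11, 14, 3, 9, 4, 5, 12]
arr[mid]=7>5: swap arr[0],arr[6]; hi=5 → [5, 11, 14, 3, 9, 4, 7, 12]
arr[mid]=5=5: mid=1
arr[mid]=11>5: swap arr[1],arr[5]; hi=4 → [5, 4, 14, 3, 9, 11, 7, 12]
arr[mid]=4<5: swap arr[0],arr[1]; lo=1,mid=2 → [4, 5, 14, 3, 9, 11, 7, 12]
arr[mid]=14>5: swap arr[2],arr[4]; hi=3 → [4, 5, 9, 3, 14, 11, 7, 12]
arr[mid]=9>5: swap arr[2],arr[3]; hi=2 → [4, 5, 3, 9, 14, 11, 7, 12]
arr[mid]=3<5: swap arr[1],arr[2]; lo=2,mid=3 → [4, 3, 5, 9, 14, 11, 7, 12]
end: lo=2, hi=2; arr = [4, 3, 5, 9, 14, 11, 7, 12]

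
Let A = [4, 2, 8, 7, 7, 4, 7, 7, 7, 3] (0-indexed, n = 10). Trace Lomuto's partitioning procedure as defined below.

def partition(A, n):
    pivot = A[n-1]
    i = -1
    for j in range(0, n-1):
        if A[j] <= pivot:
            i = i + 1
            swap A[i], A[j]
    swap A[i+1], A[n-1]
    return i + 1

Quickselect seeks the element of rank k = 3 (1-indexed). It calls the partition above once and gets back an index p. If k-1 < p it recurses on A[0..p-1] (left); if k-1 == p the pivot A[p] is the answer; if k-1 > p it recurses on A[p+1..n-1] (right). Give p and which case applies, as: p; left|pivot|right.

1; right

pivot=3, i=-1
j=0: 4>3, skip
j=1: 2≤3, i=0, swap(0,1) ⇒ [2, 4, 8, 7, 7, 4, 7, 7, 7, 3]
j=2: 8>3, skip
j=3: 7>3, skip
j=4: 7>3, skip
j=5: 4>3, skip
j=6: 7>3, skip
j=7: 7>3, skip
j=8: 7>3, skip
swap(1,9) ⇒ [2, 3, 8, 7, 7, 4, 7, 7, 7, 4]; return 1
p = 1; k-1 = 2 > 1 ⇒ right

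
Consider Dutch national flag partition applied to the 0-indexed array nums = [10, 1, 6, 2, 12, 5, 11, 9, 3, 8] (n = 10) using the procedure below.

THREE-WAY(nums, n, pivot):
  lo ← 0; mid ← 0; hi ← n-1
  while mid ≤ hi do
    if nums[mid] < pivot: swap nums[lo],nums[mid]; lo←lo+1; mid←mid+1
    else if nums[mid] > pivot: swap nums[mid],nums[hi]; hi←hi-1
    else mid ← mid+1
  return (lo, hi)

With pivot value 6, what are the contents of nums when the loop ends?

[3, 1, 2, 5, 6, 11, 9, 12, 8, 10]

pivot = 6; lo=0, mid=0, hi=9
nums[mid]=10>6: swap nums[0],nums[9]; hi=8 → [8, 1, 6, 2, 12, 5, 11, 9, 3, 10]
nums[mid]=8>6: swap nums[0],nums[8]; hi=7 → [3, 1, 6, 2, 12, 5, 11, 9, 8, 10]
nums[mid]=3<6: swap nums[0],nums[0]; lo=1,mid=1 → [3, 1, 6, 2, 12, 5, 11, 9, 8, 10]
nums[mid]=1<6: swap nums[1],nums[1]; lo=2,mid=2 → [3, 1, 6, 2, 12, 5, 11, 9, 8, 10]
nums[mid]=6=6: mid=3
nums[mid]=2<6: swap nums[2],nums[3]; lo=3,mid=4 → [3, 1, 2, 6, 12, 5, 11, 9, 8, 10]
nums[mid]=12>6: swap nums[4],nums[7]; hi=6 → [3, 1, 2, 6, 9, 5, 11, 12, 8, 10]
nums[mid]=9>6: swap nums[4],nums[6]; hi=5 → [3, 1, 2, 6, 11, 5, 9, 12, 8, 10]
nums[mid]=11>6: swap nums[4],nums[5]; hi=4 → [3, 1, 2, 6, 5, 11, 9, 12, 8, 10]
nums[mid]=5<6: swap nums[3],nums[4]; lo=4,mid=5 → [3, 1, 2, 5, 6, 11, 9, 12, 8, 10]
end: lo=4, hi=4; nums = [3, 1, 2, 5, 6, 11, 9, 12, 8, 10]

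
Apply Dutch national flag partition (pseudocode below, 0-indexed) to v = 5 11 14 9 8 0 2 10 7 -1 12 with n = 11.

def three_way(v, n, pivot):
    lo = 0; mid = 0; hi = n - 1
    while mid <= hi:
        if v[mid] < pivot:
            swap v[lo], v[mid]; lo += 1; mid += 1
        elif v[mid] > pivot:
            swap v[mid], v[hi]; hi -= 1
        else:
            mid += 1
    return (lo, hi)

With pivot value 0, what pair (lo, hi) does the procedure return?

pivot = 0; lo=0, mid=0, hi=10
v[mid]=5>0: swap v[0],v[10]; hi=9 → 12 11 14 9 8 0 2 10 7 -1 5
v[mid]=12>0: swap v[0],v[9]; hi=8 → -1 11 14 9 8 0 2 10 7 12 5
v[mid]=-1<0: swap v[0],v[0]; lo=1,mid=1 → -1 11 14 9 8 0 2 10 7 12 5
v[mid]=11>0: swap v[1],v[8]; hi=7 → -1 7 14 9 8 0 2 10 11 12 5
v[mid]=7>0: swap v[1],v[7]; hi=6 → -1 10 14 9 8 0 2 7 11 12 5
v[mid]=10>0: swap v[1],v[6]; hi=5 → -1 2 14 9 8 0 10 7 11 12 5
v[mid]=2>0: swap v[1],v[5]; hi=4 → -1 0 14 9 8 2 10 7 11 12 5
v[mid]=0=0: mid=2
v[mid]=14>0: swap v[2],v[4]; hi=3 → -1 0 8 9 14 2 10 7 11 12 5
v[mid]=8>0: swap v[2],v[3]; hi=2 → -1 0 9 8 14 2 10 7 11 12 5
v[mid]=9>0: swap v[2],v[2]; hi=1 → -1 0 9 8 14 2 10 7 11 12 5
end: lo=1, hi=1; v = -1 0 9 8 14 2 10 7 11 12 5

(1, 1)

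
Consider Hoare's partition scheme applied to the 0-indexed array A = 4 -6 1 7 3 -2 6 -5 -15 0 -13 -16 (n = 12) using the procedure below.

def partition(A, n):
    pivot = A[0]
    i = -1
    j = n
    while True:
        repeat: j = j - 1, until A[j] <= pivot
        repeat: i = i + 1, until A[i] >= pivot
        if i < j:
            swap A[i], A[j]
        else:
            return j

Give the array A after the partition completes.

pivot=4
j stops at 11 (-16), i stops at 0 (4); swap ⇒ -16 -6 1 7 3 -2 6 -5 -15 0 -13 4
j stops at 10 (-13), i stops at 3 (7); swap ⇒ -16 -6 1 -13 3 -2 6 -5 -15 0 7 4
j stops at 9 (0), i stops at 6 (6); swap ⇒ -16 -6 1 -13 3 -2 0 -5 -15 6 7 4
j stops at 8, i stops at 9; i≥j ⇒ return 8. A=-16 -6 1 -13 3 -2 0 -5 -15 6 7 4

-16 -6 1 -13 3 -2 0 -5 -15 6 7 4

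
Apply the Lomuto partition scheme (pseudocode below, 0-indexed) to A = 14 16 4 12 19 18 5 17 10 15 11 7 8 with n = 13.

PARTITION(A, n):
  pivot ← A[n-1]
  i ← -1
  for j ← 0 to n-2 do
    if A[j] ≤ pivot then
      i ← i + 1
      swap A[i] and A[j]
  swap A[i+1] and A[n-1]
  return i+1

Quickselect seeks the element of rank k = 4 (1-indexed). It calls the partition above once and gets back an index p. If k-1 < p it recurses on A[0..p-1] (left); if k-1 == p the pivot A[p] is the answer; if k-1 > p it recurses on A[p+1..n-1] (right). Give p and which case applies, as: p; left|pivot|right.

3; pivot

pivot = A[12] = 8; i = -1
j=0: A[0]=14 > 8 → no swap
j=1: A[1]=16 > 8 → no swap
j=2: A[2]=4 ≤ 8 → i=0, swap A[0],A[2] → 4 16 14 12 19 18 5 17 10 15 11 7 8
j=3: A[3]=12 > 8 → no swap
j=4: A[4]=19 > 8 → no swap
j=5: A[5]=18 > 8 → no swap
j=6: A[6]=5 ≤ 8 → i=1, swap A[1],A[6] → 4 5 14 12 19 18 16 17 10 15 11 7 8
j=7: A[7]=17 > 8 → no swap
j=8: A[8]=10 > 8 → no swap
j=9: A[9]=15 > 8 → no swap
j=10: A[10]=11 > 8 → no swap
j=11: A[11]=7 ≤ 8 → i=2, swap A[2],A[11] → 4 5 7 12 19 18 16 17 10 15 11 14 8
final swap A[3],A[12] → 4 5 7 8 19 18 16 17 10 15 11 14 12; return 3
p = 3; k-1 = 3 == 3 ⇒ pivot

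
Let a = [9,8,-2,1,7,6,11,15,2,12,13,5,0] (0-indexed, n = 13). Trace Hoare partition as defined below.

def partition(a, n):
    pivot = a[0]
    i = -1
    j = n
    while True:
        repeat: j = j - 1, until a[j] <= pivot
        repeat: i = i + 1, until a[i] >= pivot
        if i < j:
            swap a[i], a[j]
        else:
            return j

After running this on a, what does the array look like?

pivot = a[0] = 9; i = -1, j = 13
j→12 (a[12]=0≤9), i→0 (a[0]=9≥9); i<j, swap → [0,8,-2,1,7,6,11,15,2,12,13,5,9]
j→11 (a[11]=5≤9), i→6 (a[6]=11≥9); i<j, swap → [0,8,-2,1,7,6,5,15,2,12,13,11,9]
j→8 (a[8]=2≤9), i→7 (a[7]=15≥9); i<j, swap → [0,8,-2,1,7,6,5,2,15,12,13,11,9]
j→7, i→8; i≥j, return j=7. a = [0,8,-2,1,7,6,5,2,15,12,13,11,9]

[0,8,-2,1,7,6,5,2,15,12,13,11,9]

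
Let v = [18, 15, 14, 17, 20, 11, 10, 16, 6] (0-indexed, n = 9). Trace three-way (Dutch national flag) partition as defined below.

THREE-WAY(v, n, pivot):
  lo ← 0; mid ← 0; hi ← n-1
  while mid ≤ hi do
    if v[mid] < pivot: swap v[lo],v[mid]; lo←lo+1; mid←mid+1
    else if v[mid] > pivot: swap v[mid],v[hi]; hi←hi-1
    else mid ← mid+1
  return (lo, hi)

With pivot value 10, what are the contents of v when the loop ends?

pivot = 10; lo=0, mid=0, hi=8
v[mid]=18>10: swap v[0],v[8]; hi=7 → [6, 15, 14, 17, 20, 11, 10, 16, 18]
v[mid]=6<10: swap v[0],v[0]; lo=1,mid=1 → [6, 15, 14, 17, 20, 11, 10, 16, 18]
v[mid]=15>10: swap v[1],v[7]; hi=6 → [6, 16, 14, 17, 20, 11, 10, 15, 18]
v[mid]=16>10: swap v[1],v[6]; hi=5 → [6, 10, 14, 17, 20, 11, 16, 15, 18]
v[mid]=10=10: mid=2
v[mid]=14>10: swap v[2],v[5]; hi=4 → [6, 10, 11, 17, 20, 14, 16, 15, 18]
v[mid]=11>10: swap v[2],v[4]; hi=3 → [6, 10, 20, 17, 11, 14, 16, 15, 18]
v[mid]=20>10: swap v[2],v[3]; hi=2 → [6, 10, 17, 20, 11, 14, 16, 15, 18]
v[mid]=17>10: swap v[2],v[2]; hi=1 → [6, 10, 17, 20, 11, 14, 16, 15, 18]
end: lo=1, hi=1; v = [6, 10, 17, 20, 11, 14, 16, 15, 18]

[6, 10, 17, 20, 11, 14, 16, 15, 18]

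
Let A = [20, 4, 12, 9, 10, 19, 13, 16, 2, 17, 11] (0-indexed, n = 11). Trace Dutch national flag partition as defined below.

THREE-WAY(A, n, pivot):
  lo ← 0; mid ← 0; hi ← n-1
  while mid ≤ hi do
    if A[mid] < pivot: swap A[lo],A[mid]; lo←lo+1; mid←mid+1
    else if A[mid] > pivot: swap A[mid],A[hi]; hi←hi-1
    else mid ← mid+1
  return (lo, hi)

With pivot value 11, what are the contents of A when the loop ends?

[4, 2, 9, 10, 11, 13, 16, 19, 17, 12, 20]

lo=0 mid=0 hi=10
20>11: swap(0,10), hi=9 ⇒ [11, 4, 12, 9, 10, 19, 13, 16, 2, 17, 20]
11=11: mid=1
4<11: swap(0,1), lo=1 mid=2 ⇒ [4, 11, 12, 9, 10, 19, 13, 16, 2, 17, 20]
12>11: swap(2,9), hi=8 ⇒ [4, 11, 17, 9, 10, 19, 13, 16, 2, 12, 20]
17>11: swap(2,8), hi=7 ⇒ [4, 11, 2, 9, 10, 19, 13, 16, 17, 12, 20]
2<11: swap(1,2), lo=2 mid=3 ⇒ [4, 2, 11, 9, 10, 19, 13, 16, 17, 12, 20]
9<11: swap(2,3), lo=3 mid=4 ⇒ [4, 2, 9, 11, 10, 19, 13, 16, 17, 12, 20]
10<11: swap(3,4), lo=4 mid=5 ⇒ [4, 2, 9, 10, 11, 19, 13, 16, 17, 12, 20]
19>11: swap(5,7), hi=6 ⇒ [4, 2, 9, 10, 11, 16, 13, 19, 17, 12, 20]
16>11: swap(5,6), hi=5 ⇒ [4, 2, 9, 10, 11, 13, 16, 19, 17, 12, 20]
13>11: swap(5,5), hi=4 ⇒ [4, 2, 9, 10, 11, 13, 16, 19, 17, 12, 20]
done. lo=4 hi=4; A=[4, 2, 9, 10, 11, 13, 16, 19, 17, 12, 20]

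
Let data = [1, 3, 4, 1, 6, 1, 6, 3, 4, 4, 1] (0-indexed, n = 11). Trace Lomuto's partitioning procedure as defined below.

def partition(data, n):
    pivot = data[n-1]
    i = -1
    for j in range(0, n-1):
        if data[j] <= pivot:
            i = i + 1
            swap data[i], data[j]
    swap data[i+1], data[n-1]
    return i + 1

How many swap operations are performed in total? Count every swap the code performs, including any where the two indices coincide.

4

pivot = data[10] = 1; i = -1
j=0: data[0]=1 ≤ 1 → i=0, swap data[0],data[0] (no change) → [1, 3, 4, 1, 6, 1, 6, 3, 4, 4, 1]
j=1: data[1]=3 > 1 → no swap
j=2: data[2]=4 > 1 → no swap
j=3: data[3]=1 ≤ 1 → i=1, swap data[1],data[3] → [1, 1, 4, 3, 6, 1, 6, 3, 4, 4, 1]
j=4: data[4]=6 > 1 → no swap
j=5: data[5]=1 ≤ 1 → i=2, swap data[2],data[5] → [1, 1, 1, 3, 6, 4, 6, 3, 4, 4, 1]
j=6: data[6]=6 > 1 → no swap
j=7: data[7]=3 > 1 → no swap
j=8: data[8]=4 > 1 → no swap
j=9: data[9]=4 > 1 → no swap
final swap data[3],data[10] → [1, 1, 1, 1, 6, 4, 6, 3, 4, 4, 3]; return 3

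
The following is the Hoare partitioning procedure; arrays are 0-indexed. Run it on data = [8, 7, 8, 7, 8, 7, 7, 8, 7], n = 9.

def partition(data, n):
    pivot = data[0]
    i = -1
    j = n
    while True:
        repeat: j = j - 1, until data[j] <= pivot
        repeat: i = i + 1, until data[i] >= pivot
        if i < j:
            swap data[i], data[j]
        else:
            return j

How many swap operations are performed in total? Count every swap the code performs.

3

pivot = data[0] = 8; i = -1, j = 9
j→8 (data[8]=7≤8), i→0 (data[0]=8≥8); i<j, swap → [7, 7, 8, 7, 8, 7, 7, 8, 8]
j→7 (data[7]=8≤8), i→2 (data[2]=8≥8); i<j, swap → [7, 7, 8, 7, 8, 7, 7, 8, 8]
j→6 (data[6]=7≤8), i→4 (data[4]=8≥8); i<j, swap → [7, 7, 8, 7, 7, 7, 8, 8, 8]
j→5, i→6; i≥j, return j=5. data = [7, 7, 8, 7, 7, 7, 8, 8, 8]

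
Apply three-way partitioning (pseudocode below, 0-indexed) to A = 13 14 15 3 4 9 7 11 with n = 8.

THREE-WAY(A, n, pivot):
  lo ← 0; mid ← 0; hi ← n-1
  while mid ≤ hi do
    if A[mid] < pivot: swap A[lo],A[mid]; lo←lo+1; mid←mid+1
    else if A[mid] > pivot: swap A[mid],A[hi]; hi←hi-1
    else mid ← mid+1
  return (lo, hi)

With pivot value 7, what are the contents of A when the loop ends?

pivot = 7; lo=0, mid=0, hi=7
A[mid]=13>7: swap A[0],A[7]; hi=6 → 11 14 15 3 4 9 7 13
A[mid]=11>7: swap A[0],A[6]; hi=5 → 7 14 15 3 4 9 11 13
A[mid]=7=7: mid=1
A[mid]=14>7: swap A[1],A[5]; hi=4 → 7 9 15 3 4 14 11 13
A[mid]=9>7: swap A[1],A[4]; hi=3 → 7 4 15 3 9 14 11 13
A[mid]=4<7: swap A[0],A[1]; lo=1,mid=2 → 4 7 15 3 9 14 11 13
A[mid]=15>7: swap A[2],A[3]; hi=2 → 4 7 3 15 9 14 11 13
A[mid]=3<7: swap A[1],A[2]; lo=2,mid=3 → 4 3 7 15 9 14 11 13
end: lo=2, hi=2; A = 4 3 7 15 9 14 11 13

4 3 7 15 9 14 11 13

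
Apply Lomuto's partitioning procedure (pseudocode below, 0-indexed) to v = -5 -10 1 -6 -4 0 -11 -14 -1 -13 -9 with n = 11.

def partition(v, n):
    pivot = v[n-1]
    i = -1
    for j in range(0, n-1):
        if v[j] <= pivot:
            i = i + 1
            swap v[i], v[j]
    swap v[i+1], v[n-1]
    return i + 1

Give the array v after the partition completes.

-10 -11 -14 -13 -9 0 -5 1 -1 -6 -4

pivot=-9, i=-1
j=0: -5>-9, skip
j=1: -10≤-9, i=0, swap(0,1) ⇒ -10 -5 1 -6 -4 0 -11 -14 -1 -13 -9
j=2: 1>-9, skip
j=3: -6>-9, skip
j=4: -4>-9, skip
j=5: 0>-9, skip
j=6: -11≤-9, i=1, swap(1,6) ⇒ -10 -11 1 -6 -4 0 -5 -14 -1 -13 -9
j=7: -14≤-9, i=2, swap(2,7) ⇒ -10 -11 -14 -6 -4 0 -5 1 -1 -13 -9
j=8: -1>-9, skip
j=9: -13≤-9, i=3, swap(3,9) ⇒ -10 -11 -14 -13 -4 0 -5 1 -1 -6 -9
swap(4,10) ⇒ -10 -11 -14 -13 -9 0 -5 1 -1 -6 -4; return 4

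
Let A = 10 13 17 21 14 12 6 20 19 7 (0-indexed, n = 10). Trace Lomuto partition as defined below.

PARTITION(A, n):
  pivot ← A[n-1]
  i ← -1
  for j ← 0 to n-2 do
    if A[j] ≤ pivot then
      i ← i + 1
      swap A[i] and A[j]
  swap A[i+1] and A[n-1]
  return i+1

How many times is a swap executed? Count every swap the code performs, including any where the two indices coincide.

pivot = A[9] = 7; i = -1
j=0: A[0]=10 > 7 → no swap
j=1: A[1]=13 > 7 → no swap
j=2: A[2]=17 > 7 → no swap
j=3: A[3]=21 > 7 → no swap
j=4: A[4]=14 > 7 → no swap
j=5: A[5]=12 > 7 → no swap
j=6: A[6]=6 ≤ 7 → i=0, swap A[0],A[6] → 6 13 17 21 14 12 10 20 19 7
j=7: A[7]=20 > 7 → no swap
j=8: A[8]=19 > 7 → no swap
final swap A[1],A[9] → 6 7 17 21 14 12 10 20 19 13; return 1

2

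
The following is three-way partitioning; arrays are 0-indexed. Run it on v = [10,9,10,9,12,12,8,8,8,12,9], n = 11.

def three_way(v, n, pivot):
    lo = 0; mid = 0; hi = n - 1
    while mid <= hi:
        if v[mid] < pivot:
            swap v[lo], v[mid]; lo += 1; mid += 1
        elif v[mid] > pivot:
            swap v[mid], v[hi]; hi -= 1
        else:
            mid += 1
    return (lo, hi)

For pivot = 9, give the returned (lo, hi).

(3, 5)

lo=0 mid=0 hi=10
10>9: swap(0,10), hi=9 ⇒ [9,9,10,9,12,12,8,8,8,12,10]
9=9: mid=1
9=9: mid=2
10>9: swap(2,9), hi=8 ⇒ [9,9,12,9,12,12,8,8,8,10,10]
12>9: swap(2,8), hi=7 ⇒ [9,9,8,9,12,12,8,8,12,10,10]
8<9: swap(0,2), lo=1 mid=3 ⇒ [8,9,9,9,12,12,8,8,12,10,10]
9=9: mid=4
12>9: swap(4,7), hi=6 ⇒ [8,9,9,9,8,12,8,12,12,10,10]
8<9: swap(1,4), lo=2 mid=5 ⇒ [8,8,9,9,9,12,8,12,12,10,10]
12>9: swap(5,6), hi=5 ⇒ [8,8,9,9,9,8,12,12,12,10,10]
8<9: swap(2,5), lo=3 mid=6 ⇒ [8,8,8,9,9,9,12,12,12,10,10]
done. lo=3 hi=5; v=[8,8,8,9,9,9,12,12,12,10,10]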